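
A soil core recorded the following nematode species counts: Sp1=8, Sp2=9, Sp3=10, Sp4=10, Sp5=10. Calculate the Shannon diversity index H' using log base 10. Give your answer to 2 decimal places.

0.70

Total N = 8+9+10+10+10 = 47, so the proportions are 0.1702, 0.1915, 0.2128, 0.2128, 0.2128 (working shown to 4 dp, full precision carried).
Each pᵢ log₁₀ pᵢ term: 0.1702×(-0.7690)=-0.1309, 0.1915×(-0.7179)=-0.1375, 0.2128×(-0.6721)=-0.1430, 0.2128×(-0.6721)=-0.1430, 0.2128×(-0.6721)=-0.1430.
Sum = -0.6974, so H' = 0.70.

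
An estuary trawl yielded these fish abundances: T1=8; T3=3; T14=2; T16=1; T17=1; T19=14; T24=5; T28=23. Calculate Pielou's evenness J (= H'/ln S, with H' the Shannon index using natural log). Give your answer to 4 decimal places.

0.7764

Total N = 8+3+2+1+1+14+5+23 = 57, so the proportions are 0.140351, 0.052632, 0.035088, 0.017544, 0.017544, 0.245614, 0.087719, 0.403509 (working shown to 6 dp, full precision carried).
H' = −Σ pᵢ ln pᵢ = −((-0.275594) + (-0.154970) + (-0.117540) + (-0.070931) + (-0.070931) + (-0.344841) + (-0.213475) + (-0.366207)) = 1.614489.
With S = 8 species, ln S = 2.079442, so J = 1.614489/2.079442 = 0.776405, i.e. 0.7764 to 4 decimal places.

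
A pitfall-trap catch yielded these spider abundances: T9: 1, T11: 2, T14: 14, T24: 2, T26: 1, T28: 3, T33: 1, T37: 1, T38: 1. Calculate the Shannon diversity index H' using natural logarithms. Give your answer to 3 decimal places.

1.604

Total N = 1+2+14+2+1+3+1+1+1 = 26, so the proportions are 0.03846, 0.07692, 0.53846, 0.07692, 0.03846, 0.11538, 0.03846, 0.03846, 0.03846 (working shown to 5 dp, full precision carried).
Each pᵢ ln pᵢ term: 0.03846×(-3.25810)=-0.12531, 0.07692×(-2.56495)=-0.19730, 0.53846×(-0.61904)=-0.33333, 0.07692×(-2.56495)=-0.19730, 0.03846×(-3.25810)=-0.12531, 0.11538×(-2.15948)=-0.24917, 0.03846×(-3.25810)=-0.12531, 0.03846×(-3.25810)=-0.12531, 0.03846×(-3.25810)=-0.12531.
Sum = -1.60366, so H' = 1.604.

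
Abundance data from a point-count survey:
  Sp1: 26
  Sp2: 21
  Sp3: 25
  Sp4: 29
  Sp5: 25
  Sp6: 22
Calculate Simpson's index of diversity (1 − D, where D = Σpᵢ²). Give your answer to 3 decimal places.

0.831

Total N = 26+21+25+29+25+22 = 148, so the proportions are 0.17568, 0.14189, 0.16892, 0.19595, 0.16892, 0.14865 (working shown to 5 dp, full precision carried).
D = 0.17568² + 0.14189² + 0.16892² + 0.19595² + 0.16892² + 0.14865² = 0.03086 + 0.02013 + 0.02853 + 0.03839 + 0.02853 + 0.02210 = 0.16855.
So 1 − D = 0.83145, i.e. 0.831 to 3 decimal places.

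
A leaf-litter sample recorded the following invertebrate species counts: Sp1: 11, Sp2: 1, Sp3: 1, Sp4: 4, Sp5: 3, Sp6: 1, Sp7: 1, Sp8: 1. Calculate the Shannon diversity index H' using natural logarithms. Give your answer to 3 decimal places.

1.604

Total N = 11+1+1+4+3+1+1+1 = 23, so the proportions are 0.47826, 0.04348, 0.04348, 0.17391, 0.13043, 0.04348, 0.04348, 0.04348 (working shown to 5 dp, full precision carried).
Each pᵢ ln pᵢ term: 0.47826×(-0.73760)=-0.35276, 0.04348×(-3.13549)=-0.13633, 0.04348×(-3.13549)=-0.13633, 0.17391×(-1.74920)=-0.30421, 0.13043×(-2.03688)=-0.26568, 0.04348×(-3.13549)=-0.13633, 0.04348×(-3.13549)=-0.13633, 0.04348×(-3.13549)=-0.13633.
Sum = -1.60428, so H' = 1.604.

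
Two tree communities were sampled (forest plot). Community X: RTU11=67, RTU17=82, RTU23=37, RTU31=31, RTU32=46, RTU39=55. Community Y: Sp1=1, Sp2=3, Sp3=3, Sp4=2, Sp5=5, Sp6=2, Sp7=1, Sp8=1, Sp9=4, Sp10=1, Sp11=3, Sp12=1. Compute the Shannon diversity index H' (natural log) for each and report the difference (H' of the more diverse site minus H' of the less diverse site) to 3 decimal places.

0.586

Community X: N=318, proportions 0.21069, 0.25786, 0.11635, 0.09748, 0.14465, 0.17296, giving H' = 1.73801 (working shown to 5 dp, full precision carried).
Community Y: N=27, proportions 0.03704, 0.11111, 0.11111, 0.07407, 0.18519, 0.07407, 0.03704, 0.03704, 0.14815, 0.03704, 0.11111, 0.03704, giving H' = 2.32352.
Difference = |1.73801 − 2.32352| = 0.58551, i.e. 0.586 to 3 decimal places.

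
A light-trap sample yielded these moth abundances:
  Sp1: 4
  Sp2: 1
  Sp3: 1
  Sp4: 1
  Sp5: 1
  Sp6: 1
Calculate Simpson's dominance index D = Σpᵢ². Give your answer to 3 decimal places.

0.259

Total N = 4+1+1+1+1+1 = 9, so the proportions are 0.44444, 0.11111, 0.11111, 0.11111, 0.11111, 0.11111 (working shown to 5 dp, full precision carried).
D = 0.44444² + 0.11111² + 0.11111² + 0.11111² + 0.11111² + 0.11111² = 0.19753 + 0.01235 + 0.01235 + 0.01235 + 0.01235 + 0.01235 = 0.25926.
To 3 decimal places, D = 0.259.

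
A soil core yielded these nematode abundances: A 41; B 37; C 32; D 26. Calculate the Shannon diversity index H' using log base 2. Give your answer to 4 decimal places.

Total N = 41+37+32+26 = 136, so the proportions are 0.301471, 0.272059, 0.235294, 0.191176 (working shown to 6 dp, full precision carried).
Each pᵢ log₂ pᵢ term: 0.301471×(-1.729911)=-0.521517, 0.272059×(-1.878009)=-0.510929, 0.235294×(-2.087463)=-0.491168, 0.191176×(-2.387023)=-0.456343.
Sum = -1.979957, so H' = 1.9800.

1.9800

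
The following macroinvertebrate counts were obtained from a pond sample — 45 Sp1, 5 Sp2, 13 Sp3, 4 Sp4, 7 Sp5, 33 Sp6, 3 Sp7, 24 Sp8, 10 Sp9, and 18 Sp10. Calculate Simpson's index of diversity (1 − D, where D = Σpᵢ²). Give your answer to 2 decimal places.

Total N = 45+5+13+4+7+33+3+24+10+18 = 162, so the proportions are 0.2778, 0.0309, 0.0802, 0.0247, 0.0432, 0.2037, 0.0185, 0.1481, 0.0617, 0.1111 (working shown to 4 dp, full precision carried).
D = 0.2778² + 0.0309² + 0.0802² + 0.0247² + 0.0432² + 0.2037² + 0.0185² + 0.1481² + 0.0617² + 0.1111² = 0.0772 + 0.0010 + 0.0064 + 0.0006 + 0.0019 + 0.0415 + 0.0003 + 0.0219 + 0.0038 + 0.0123 = 0.1670.
So 1 − D = 0.8330, i.e. 0.83 to 2 decimal places.

0.83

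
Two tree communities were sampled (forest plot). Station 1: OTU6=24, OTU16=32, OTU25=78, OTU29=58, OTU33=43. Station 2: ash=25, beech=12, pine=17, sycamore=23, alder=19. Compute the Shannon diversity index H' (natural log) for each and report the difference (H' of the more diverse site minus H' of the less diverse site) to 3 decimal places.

0.053

Station 1: N=235, proportions 0.10213, 0.13617, 0.33191, 0.24681, 0.18298, giving H' = 1.52666 (working shown to 5 dp, full precision carried).
Station 2: N=96, proportions 0.26042, 0.125, 0.17708, 0.23958, 0.19792, giving H' = 1.57981.
Difference = |1.52666 − 1.57981| = 0.05315, i.e. 0.053 to 3 decimal places.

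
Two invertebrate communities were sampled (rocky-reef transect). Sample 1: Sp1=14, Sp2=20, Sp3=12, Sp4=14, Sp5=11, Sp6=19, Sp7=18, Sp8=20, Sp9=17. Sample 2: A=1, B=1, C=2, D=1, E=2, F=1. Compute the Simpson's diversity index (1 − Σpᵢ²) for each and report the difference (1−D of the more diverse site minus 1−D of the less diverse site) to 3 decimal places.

0.072

Sample 1: N=145, proportions 0.09655, 0.13793, 0.08276, 0.09655, 0.07586, 0.13103, 0.12414, 0.13793, 0.11724, giving 1−D = 0.88438 (working shown to 5 dp, full precision carried).
Sample 2: N=8, proportions 0.125, 0.125, 0.25, 0.125, 0.25, 0.125, giving 1−D = 0.81250.
Difference = |0.88438 − 0.81250| = 0.07188, i.e. 0.072 to 3 decimal places.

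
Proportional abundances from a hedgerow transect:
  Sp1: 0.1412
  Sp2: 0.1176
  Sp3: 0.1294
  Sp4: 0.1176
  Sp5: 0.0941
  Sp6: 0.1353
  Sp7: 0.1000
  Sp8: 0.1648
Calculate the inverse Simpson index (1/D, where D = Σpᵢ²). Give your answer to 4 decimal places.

7.7723

D = 0.1412² + 0.1176² + 0.1294² + 0.1176² + 0.0941² + 0.1353² + 0.1² + 0.1648² = 0.01993744 + 0.01382976 + 0.01674436 + 0.01382976 + 0.00885481 + 0.01830609 + 0.01000000 + 0.02715904 = 0.12866126 (working shown to 8 dp, full precision carried).
So 1/D = 7.772347, i.e. 7.7723 to 4 decimal places.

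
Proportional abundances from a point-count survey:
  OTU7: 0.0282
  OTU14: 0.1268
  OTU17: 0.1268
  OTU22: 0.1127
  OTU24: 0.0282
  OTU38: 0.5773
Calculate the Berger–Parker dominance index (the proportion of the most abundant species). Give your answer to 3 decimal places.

0.577

The largest proportion is 0.5773, i.e. d = 0.577 to 3 decimal places.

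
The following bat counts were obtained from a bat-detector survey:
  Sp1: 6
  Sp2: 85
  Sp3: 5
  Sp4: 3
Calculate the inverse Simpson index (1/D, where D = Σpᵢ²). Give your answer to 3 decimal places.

1.344

Total N = 6+85+5+3 = 99, so the proportions are 0.060606, 0.858586, 0.050505, 0.030303 (working shown to 6 dp, full precision carried).
D = 0.060606² + 0.858586² + 0.050505² + 0.030303² = 0.003673 + 0.737170 + 0.002551 + 0.000918 = 0.744312.
So 1/D = 1.34352, i.e. 1.344 to 3 decimal places.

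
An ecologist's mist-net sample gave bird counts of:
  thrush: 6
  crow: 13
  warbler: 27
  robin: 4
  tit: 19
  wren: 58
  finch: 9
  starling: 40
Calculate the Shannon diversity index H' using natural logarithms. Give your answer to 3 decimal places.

Total N = 6+13+27+4+19+58+9+40 = 176, so the proportions are 0.03409, 0.07386, 0.15341, 0.02273, 0.10795, 0.32955, 0.05114, 0.22727 (working shown to 5 dp, full precision carried).
Each pᵢ ln pᵢ term: 0.03409×(-3.37872)=-0.11518, 0.07386×(-2.60553)=-0.19245, 0.15341×(-1.87465)=-0.28759, 0.02273×(-3.78419)=-0.08600, 0.10795×(-2.22605)=-0.24031, 0.32955×(-1.11004)=-0.36581, 0.05114×(-2.97326)=-0.15204, 0.22727×(-1.48160)=-0.33673.
Sum = -1.77612, so H' = 1.776.

1.776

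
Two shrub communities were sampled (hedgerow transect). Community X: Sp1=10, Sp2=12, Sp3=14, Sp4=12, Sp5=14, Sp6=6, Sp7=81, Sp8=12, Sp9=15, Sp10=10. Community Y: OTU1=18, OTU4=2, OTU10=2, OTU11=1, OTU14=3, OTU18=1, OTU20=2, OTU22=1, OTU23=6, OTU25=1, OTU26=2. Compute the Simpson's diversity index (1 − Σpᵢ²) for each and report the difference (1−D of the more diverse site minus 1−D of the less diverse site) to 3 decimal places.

Community X: N=186, proportions 0.05376, 0.06452, 0.07527, 0.06452, 0.07527, 0.03226, 0.43548, 0.06452, 0.08065, 0.05376, giving 1−D = 0.77321 (working shown to 5 dp, full precision carried).
Community Y: N=39, proportions 0.46154, 0.05128, 0.05128, 0.02564, 0.07692, 0.02564, 0.05128, 0.02564, 0.15385, 0.02564, 0.05128, giving 1−D = 0.74425.
Difference = |0.77321 − 0.74425| = 0.02896, i.e. 0.029 to 3 decimal places.

0.029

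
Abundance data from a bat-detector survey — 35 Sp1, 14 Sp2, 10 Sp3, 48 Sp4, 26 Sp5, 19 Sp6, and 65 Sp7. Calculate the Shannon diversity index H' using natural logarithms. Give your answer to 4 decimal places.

Total N = 35+14+10+48+26+19+65 = 217, so the proportions are 0.16129, 0.064516, 0.046083, 0.221198, 0.119816, 0.087558, 0.299539 (working shown to 6 dp, full precision carried).
Each pᵢ ln pᵢ term: 0.16129×(-1.824549)=-0.294282, 0.064516×(-2.740840)=-0.176828, 0.046083×(-3.077312)=-0.141812, 0.221198×(-1.508696)=-0.333721, 0.119816×(-2.121801)=-0.254225, 0.087558×(-2.435458)=-0.213243, 0.299539×(-1.205510)=-0.361097.
Sum = -1.775208, so H' = 1.7752.

1.7752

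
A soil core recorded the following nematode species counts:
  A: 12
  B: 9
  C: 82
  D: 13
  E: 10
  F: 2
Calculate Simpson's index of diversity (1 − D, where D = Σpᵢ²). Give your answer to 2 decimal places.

0.56

Total N = 12+9+82+13+10+2 = 128, so the proportions are 0.0938, 0.0703, 0.6406, 0.1016, 0.0781, 0.0156 (working shown to 4 dp, full precision carried).
D = 0.0938² + 0.0703² + 0.6406² + 0.1016² + 0.0781² + 0.0156² = 0.0088 + 0.0049 + 0.4104 + 0.0103 + 0.0061 + 0.0002 = 0.4408.
So 1 − D = 0.5592, i.e. 0.56 to 2 decimal places.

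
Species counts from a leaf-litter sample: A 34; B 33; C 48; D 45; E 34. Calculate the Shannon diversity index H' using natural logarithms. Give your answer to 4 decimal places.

Total N = 34+33+48+45+34 = 194, so the proportions are 0.175258, 0.170103, 0.247423, 0.231959, 0.175258 (working shown to 6 dp, full precision carried).
Each pᵢ ln pᵢ term: 0.175258×(-1.741498)=-0.305211, 0.170103×(-1.771351)=-0.301312, 0.247423×(-1.396657)=-0.345565, 0.231959×(-1.461196)=-0.338937, 0.175258×(-1.741498)=-0.305211.
Sum = -1.596236, so H' = 1.5962.

1.5962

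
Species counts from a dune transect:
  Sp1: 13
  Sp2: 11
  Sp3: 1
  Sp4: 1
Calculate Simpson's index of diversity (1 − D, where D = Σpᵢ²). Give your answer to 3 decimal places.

Total N = 13+11+1+1 = 26, so the proportions are 0.5, 0.42308, 0.03846, 0.03846 (working shown to 5 dp, full precision carried).
D = 0.5² + 0.42308² + 0.03846² + 0.03846² = 0.25000 + 0.17899 + 0.00148 + 0.00148 = 0.43195.
So 1 − D = 0.56805, i.e. 0.568 to 3 decimal places.

0.568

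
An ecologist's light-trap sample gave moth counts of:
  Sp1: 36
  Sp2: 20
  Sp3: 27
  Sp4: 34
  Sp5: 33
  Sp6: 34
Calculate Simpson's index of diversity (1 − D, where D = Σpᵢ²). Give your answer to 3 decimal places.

0.828

Total N = 36+20+27+34+33+34 = 184, so the proportions are 0.19565, 0.1087, 0.14674, 0.18478, 0.17935, 0.18478 (working shown to 5 dp, full precision carried).
D = 0.19565² + 0.1087² + 0.14674² + 0.18478² + 0.17935² + 0.18478² = 0.03828 + 0.01181 + 0.02153 + 0.03414 + 0.03217 + 0.03414 = 0.17208.
So 1 − D = 0.82792, i.e. 0.828 to 3 decimal places.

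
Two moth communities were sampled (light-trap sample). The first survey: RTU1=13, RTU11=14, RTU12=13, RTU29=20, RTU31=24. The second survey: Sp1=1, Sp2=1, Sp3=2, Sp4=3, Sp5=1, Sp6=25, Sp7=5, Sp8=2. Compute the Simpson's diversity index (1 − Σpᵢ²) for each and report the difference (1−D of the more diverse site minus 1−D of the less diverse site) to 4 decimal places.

0.2047

The first survey: N=84, proportions 0.154762, 0.166667, 0.154762, 0.238095, 0.285714, giving 1−D = 0.785998 (working shown to 6 dp, full precision carried).
The second survey: N=40, proportions 0.025, 0.025, 0.05, 0.075, 0.025, 0.625, 0.125, 0.05, giving 1−D = 0.581250.
Difference = |0.785998 − 0.581250| = 0.204748, i.e. 0.2047 to 4 decimal places.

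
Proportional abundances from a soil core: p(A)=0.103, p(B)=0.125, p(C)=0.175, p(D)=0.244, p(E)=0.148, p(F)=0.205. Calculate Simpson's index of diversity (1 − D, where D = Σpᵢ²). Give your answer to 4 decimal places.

D = 0.103² + 0.125² + 0.175² + 0.244² + 0.148² + 0.205² = 0.010609 + 0.015625 + 0.030625 + 0.059536 + 0.021904 + 0.042025 = 0.180324 (working shown to 6 dp, full precision carried).
So 1 − D = 0.819676, i.e. 0.8197 to 4 decimal places.

0.8197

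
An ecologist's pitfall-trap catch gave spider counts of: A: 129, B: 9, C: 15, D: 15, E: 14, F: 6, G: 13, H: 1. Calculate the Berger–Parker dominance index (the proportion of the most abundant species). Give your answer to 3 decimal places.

Total N = 129+9+15+15+14+6+13+1 = 202, so the proportions are 0.63861, 0.04455, 0.07426, 0.07426, 0.06931, 0.0297, 0.06436, 0.00495 (working shown to 5 dp, full precision carried).
The largest proportion is 0.63861, i.e. d = 0.639 to 3 decimal places.

0.639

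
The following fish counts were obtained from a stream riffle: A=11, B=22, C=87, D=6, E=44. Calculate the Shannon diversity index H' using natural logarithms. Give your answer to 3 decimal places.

Total N = 11+22+87+6+44 = 170, so the proportions are 0.06471, 0.12941, 0.51176, 0.03529, 0.25882 (working shown to 5 dp, full precision carried).
Each pᵢ ln pᵢ term: 0.06471×(-2.73790)=-0.17716, 0.12941×(-2.04476)=-0.26462, 0.51176×(-0.66989)=-0.34283, 0.03529×(-3.34404)=-0.11802, 0.25882×(-1.35161)=-0.34983.
Sum = -1.25245, so H' = 1.252.

1.252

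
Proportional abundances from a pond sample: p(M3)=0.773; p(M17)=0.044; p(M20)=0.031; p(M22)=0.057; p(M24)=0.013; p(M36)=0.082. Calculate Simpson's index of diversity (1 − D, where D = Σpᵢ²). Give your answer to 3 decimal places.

0.389

D = 0.773² + 0.044² + 0.031² + 0.057² + 0.013² + 0.082² = 0.59753 + 0.00194 + 0.00096 + 0.00325 + 0.00017 + 0.00672 = 0.61057 (working shown to 5 dp, full precision carried).
So 1 − D = 0.38943, i.e. 0.389 to 3 decimal places.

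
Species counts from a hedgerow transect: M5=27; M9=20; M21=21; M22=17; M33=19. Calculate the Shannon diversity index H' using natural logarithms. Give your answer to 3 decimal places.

Total N = 27+20+21+17+19 = 104, so the proportions are 0.25962, 0.19231, 0.20192, 0.16346, 0.18269 (working shown to 5 dp, full precision carried).
Each pᵢ ln pᵢ term: 0.25962×(-1.34855)=-0.35011, 0.19231×(-1.64866)=-0.31705, 0.20192×(-1.59987)=-0.32305, 0.16346×(-1.81118)=-0.29606, 0.18269×(-1.69995)=-0.31057.
Sum = -1.59683, so H' = 1.597.

1.597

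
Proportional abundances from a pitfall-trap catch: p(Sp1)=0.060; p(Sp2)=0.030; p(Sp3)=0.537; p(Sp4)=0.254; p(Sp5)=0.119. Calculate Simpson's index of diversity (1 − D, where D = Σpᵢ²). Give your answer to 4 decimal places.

0.6285

D = 0.06² + 0.03² + 0.537² + 0.254² + 0.119² = 0.003600 + 0.000900 + 0.288369 + 0.064516 + 0.014161 = 0.371546 (working shown to 6 dp, full precision carried).
So 1 − D = 0.628454, i.e. 0.6285 to 4 decimal places.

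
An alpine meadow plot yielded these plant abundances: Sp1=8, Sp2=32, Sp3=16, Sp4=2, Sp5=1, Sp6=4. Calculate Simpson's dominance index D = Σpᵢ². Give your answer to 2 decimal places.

Total N = 8+32+16+2+1+4 = 63, so the proportions are 0.127, 0.5079, 0.254, 0.0317, 0.0159, 0.0635 (working shown to 4 dp, full precision carried).
D = 0.127² + 0.5079² + 0.254² + 0.0317² + 0.0159² + 0.0635² = 0.0161 + 0.2580 + 0.0645 + 0.0010 + 0.0003 + 0.0040 = 0.3439.
To 2 decimal places, D = 0.34.

0.34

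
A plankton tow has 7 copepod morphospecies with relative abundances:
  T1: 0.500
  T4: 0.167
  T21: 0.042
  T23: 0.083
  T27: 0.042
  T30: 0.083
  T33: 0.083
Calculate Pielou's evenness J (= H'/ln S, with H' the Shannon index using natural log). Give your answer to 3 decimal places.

0.787

H' = −Σ pᵢ ln pᵢ = −((-0.34657) + (-0.29889) + (-0.13314) + (-0.20658) + (-0.13314) + (-0.20658) + (-0.20658)) = 1.53149 (working shown to 5 dp, full precision carried).
With S = 7 species, ln S = 1.94591, so J = 1.53149/1.94591 = 0.78703, i.e. 0.787 to 3 decimal places.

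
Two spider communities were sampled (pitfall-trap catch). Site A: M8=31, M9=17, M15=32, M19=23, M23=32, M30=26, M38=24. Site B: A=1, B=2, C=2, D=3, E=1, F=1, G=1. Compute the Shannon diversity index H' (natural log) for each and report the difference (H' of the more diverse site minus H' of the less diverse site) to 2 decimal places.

0.08

Site A: N=185, proportions 0.1676, 0.0919, 0.173, 0.1243, 0.173, 0.1405, 0.1297, giving H' = 1.9256 (working shown to 4 dp, full precision carried).
Site B: N=11, proportions 0.0909, 0.1818, 0.1818, 0.2727, 0.0909, 0.0909, 0.0909, giving H' = 1.8462.
Difference = |1.9256 − 1.8462| = 0.0794, i.e. 0.08 to 2 decimal places.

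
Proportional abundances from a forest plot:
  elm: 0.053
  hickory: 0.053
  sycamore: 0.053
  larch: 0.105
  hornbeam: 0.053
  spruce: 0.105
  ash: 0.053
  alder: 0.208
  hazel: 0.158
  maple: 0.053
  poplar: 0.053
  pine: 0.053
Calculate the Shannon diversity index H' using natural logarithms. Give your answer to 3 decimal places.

2.337

Each pᵢ ln pᵢ term (working shown to 5 dp, full precision carried): 0.053×(-2.93746)=-0.15569, 0.053×(-2.93746)=-0.15569, 0.053×(-2.93746)=-0.15569, 0.105×(-2.25379)=-0.23665, 0.053×(-2.93746)=-0.15569, 0.105×(-2.25379)=-0.23665, 0.053×(-2.93746)=-0.15569, 0.208×(-1.57022)=-0.32661, 0.158×(-1.84516)=-0.29154, 0.053×(-2.93746)=-0.15569, 0.053×(-2.93746)=-0.15569, 0.053×(-2.93746)=-0.15569.
Sum = -2.33692, so H' = 2.337.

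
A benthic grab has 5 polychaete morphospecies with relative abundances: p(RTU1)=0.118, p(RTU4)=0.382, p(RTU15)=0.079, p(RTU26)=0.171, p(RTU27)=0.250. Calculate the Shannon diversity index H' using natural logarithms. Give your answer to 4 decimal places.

Each pᵢ ln pᵢ term (working shown to 6 dp, full precision carried): 0.118×(-2.137071)=-0.252174, 0.382×(-0.962335)=-0.367612, 0.079×(-2.538307)=-0.200526, 0.171×(-1.766092)=-0.302002, 0.25×(-1.386294)=-0.346574.
Sum = -1.468888, so H' = 1.4689.

1.4689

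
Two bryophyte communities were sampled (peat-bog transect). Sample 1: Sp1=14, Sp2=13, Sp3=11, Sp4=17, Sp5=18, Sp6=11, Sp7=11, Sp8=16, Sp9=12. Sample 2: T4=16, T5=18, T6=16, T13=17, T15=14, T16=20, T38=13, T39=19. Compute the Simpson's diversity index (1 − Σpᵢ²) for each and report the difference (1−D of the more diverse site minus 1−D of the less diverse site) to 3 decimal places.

Sample 1: N=123, proportions 0.113821, 0.105691, 0.089431, 0.138211, 0.146341, 0.089431, 0.089431, 0.130081, 0.097561, giving 1−D = 0.884923 (working shown to 6 dp, full precision carried).
Sample 2: N=133, proportions 0.120301, 0.135338, 0.120301, 0.12782, 0.105263, 0.150376, 0.097744, 0.142857, giving 1−D = 0.872746.
Difference = |0.884923 − 0.872746| = 0.012177, i.e. 0.012 to 3 decimal places.

0.012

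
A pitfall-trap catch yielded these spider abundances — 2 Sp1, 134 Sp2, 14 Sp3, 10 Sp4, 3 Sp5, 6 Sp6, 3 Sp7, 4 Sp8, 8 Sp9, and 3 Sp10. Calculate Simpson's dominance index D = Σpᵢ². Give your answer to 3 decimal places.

0.526

Total N = 2+134+14+10+3+6+3+4+8+3 = 187, so the proportions are 0.0107, 0.71658, 0.07487, 0.05348, 0.01604, 0.03209, 0.01604, 0.02139, 0.04278, 0.01604 (working shown to 5 dp, full precision carried).
D = 0.0107² + 0.71658² + 0.07487² + 0.05348² + 0.01604² + 0.03209² + 0.01604² + 0.02139² + 0.04278² + 0.01604² = 0.00011 + 0.51348 + 0.00560 + 0.00286 + 0.00026 + 0.00103 + 0.00026 + 0.00046 + 0.00183 + 0.00026 = 0.52615.
To 3 decimal places, D = 0.526.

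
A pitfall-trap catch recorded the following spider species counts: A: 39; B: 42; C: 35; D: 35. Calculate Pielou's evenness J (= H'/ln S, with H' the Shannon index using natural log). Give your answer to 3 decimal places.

Total N = 39+42+35+35 = 151, so the proportions are 0.25828, 0.27815, 0.23179, 0.23179 (working shown to 5 dp, full precision carried).
H' = −Σ pᵢ ln pᵢ = −((-0.34964) + (-0.35592) + (-0.33886) + (-0.33886)) = 1.38327.
With S = 4 species, ln S = 1.38629, so J = 1.38327/1.38629 = 0.99782, i.e. 0.998 to 3 decimal places.

0.998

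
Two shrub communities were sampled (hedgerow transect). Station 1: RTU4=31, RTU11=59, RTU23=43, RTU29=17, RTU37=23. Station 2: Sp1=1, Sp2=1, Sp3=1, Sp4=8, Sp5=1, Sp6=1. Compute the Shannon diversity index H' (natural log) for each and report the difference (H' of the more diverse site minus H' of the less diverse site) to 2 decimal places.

0.23

Station 1: N=173, proportions 0.1792, 0.341, 0.2486, 0.0983, 0.1329, giving H' = 1.5172 (working shown to 4 dp, full precision carried).
Station 2: N=13, proportions 0.0769, 0.0769, 0.0769, 0.6154, 0.0769, 0.0769, giving H' = 1.2853.
Difference = |1.5172 − 1.2853| = 0.2319, i.e. 0.23 to 2 decimal places.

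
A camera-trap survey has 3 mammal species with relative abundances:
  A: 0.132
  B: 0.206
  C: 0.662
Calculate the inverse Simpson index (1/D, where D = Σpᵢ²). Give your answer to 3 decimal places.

D = 0.132² + 0.206² + 0.662² = 0.017424 + 0.042436 + 0.438244 = 0.498104 (working shown to 6 dp, full precision carried).
So 1/D = 2.00761, i.e. 2.008 to 3 decimal places.

2.008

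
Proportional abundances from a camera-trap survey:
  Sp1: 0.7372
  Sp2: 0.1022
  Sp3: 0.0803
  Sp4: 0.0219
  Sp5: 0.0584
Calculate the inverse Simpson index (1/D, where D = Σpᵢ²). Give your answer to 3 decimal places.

D = 0.7372² + 0.1022² + 0.0803² + 0.0219² + 0.0584² = 0.543464 + 0.010445 + 0.006448 + 0.000480 + 0.003411 = 0.564247 (working shown to 6 dp, full precision carried).
So 1/D = 1.77227, i.e. 1.772 to 3 decimal places.

1.772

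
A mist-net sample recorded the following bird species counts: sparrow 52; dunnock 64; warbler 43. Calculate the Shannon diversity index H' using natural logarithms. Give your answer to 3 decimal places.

Total N = 52+64+43 = 159, so the proportions are 0.32704, 0.40252, 0.27044 (working shown to 5 dp, full precision carried).
Each pᵢ ln pᵢ term: 0.32704×(-1.11766)=-0.36552, 0.40252×(-0.91002)=-0.36630, 0.27044×(-1.30770)=-0.35366.
Sum = -1.08548, so H' = 1.085.

1.085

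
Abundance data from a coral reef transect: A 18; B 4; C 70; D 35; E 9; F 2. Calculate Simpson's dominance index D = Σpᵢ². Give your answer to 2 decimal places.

0.34

Total N = 18+4+70+35+9+2 = 138, so the proportions are 0.1304, 0.029, 0.5072, 0.2536, 0.0652, 0.0145 (working shown to 4 dp, full precision carried).
D = 0.1304² + 0.029² + 0.5072² + 0.2536² + 0.0652² + 0.0145² = 0.0170 + 0.0008 + 0.2573 + 0.0643 + 0.0043 + 0.0002 = 0.3439.
To 2 decimal places, D = 0.34.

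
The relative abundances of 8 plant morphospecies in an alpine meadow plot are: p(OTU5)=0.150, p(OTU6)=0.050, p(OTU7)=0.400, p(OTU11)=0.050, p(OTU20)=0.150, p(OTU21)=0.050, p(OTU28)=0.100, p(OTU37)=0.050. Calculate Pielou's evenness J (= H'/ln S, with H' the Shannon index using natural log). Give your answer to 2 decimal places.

0.85

H' = −Σ pᵢ ln pᵢ = −((-0.2846) + (-0.1498) + (-0.3665) + (-0.1498) + (-0.2846) + (-0.1498) + (-0.2303) + (-0.1498)) = 1.7651 (working shown to 4 dp, full precision carried).
With S = 8 species, ln S = 2.0794, so J = 1.7651/2.0794 = 0.8488, i.e. 0.85 to 2 decimal places.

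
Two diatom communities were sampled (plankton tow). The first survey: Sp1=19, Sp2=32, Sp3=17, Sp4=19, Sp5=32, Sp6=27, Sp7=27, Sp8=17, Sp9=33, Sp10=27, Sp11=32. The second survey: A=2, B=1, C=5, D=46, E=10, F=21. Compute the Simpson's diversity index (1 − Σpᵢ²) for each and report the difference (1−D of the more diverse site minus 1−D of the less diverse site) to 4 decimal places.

0.2757

The first survey: N=282, proportions 0.067376, 0.113475, 0.060284, 0.067376, 0.113475, 0.095745, 0.095745, 0.060284, 0.117021, 0.095745, 0.113475, giving 1−D = 0.903828 (working shown to 6 dp, full precision carried).
The second survey: N=85, proportions 0.023529, 0.011765, 0.058824, 0.541176, 0.117647, 0.247059, giving 1−D = 0.628097.
Difference = |0.903828 − 0.628097| = 0.275731, i.e. 0.2757 to 4 decimal places.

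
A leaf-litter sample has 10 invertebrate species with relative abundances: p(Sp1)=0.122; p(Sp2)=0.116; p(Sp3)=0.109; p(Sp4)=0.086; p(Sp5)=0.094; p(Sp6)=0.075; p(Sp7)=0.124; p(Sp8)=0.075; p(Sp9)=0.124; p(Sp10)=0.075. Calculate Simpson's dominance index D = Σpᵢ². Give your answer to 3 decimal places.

0.104

D = 0.122² + 0.116² + 0.109² + 0.086² + 0.094² + 0.075² + 0.124² + 0.075² + 0.124² + 0.075² = 0.01488 + 0.01346 + 0.01188 + 0.00740 + 0.00884 + 0.00562 + 0.01538 + 0.00562 + 0.01538 + 0.00562 = 0.10408 (working shown to 5 dp, full precision carried).
To 3 decimal places, D = 0.104.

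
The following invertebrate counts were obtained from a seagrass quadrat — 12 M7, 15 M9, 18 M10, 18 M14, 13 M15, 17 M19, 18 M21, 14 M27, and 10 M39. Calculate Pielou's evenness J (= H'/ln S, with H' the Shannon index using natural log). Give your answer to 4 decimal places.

0.9919

Total N = 12+15+18+18+13+17+18+14+10 = 135, so the proportions are 0.088889, 0.111111, 0.133333, 0.133333, 0.096296, 0.125926, 0.133333, 0.103704, 0.074074 (working shown to 6 dp, full precision carried).
H' = −Σ pᵢ ln pᵢ = −((-0.215144) + (-0.244136) + (-0.268654) + (-0.268654) + (-0.225365) + (-0.260926) + (-0.268654) + (-0.235015) + (-0.192792)) = 2.179339.
With S = 9 species, ln S = 2.197225, so J = 2.179339/2.197225 = 0.991860, i.e. 0.9919 to 4 decimal places.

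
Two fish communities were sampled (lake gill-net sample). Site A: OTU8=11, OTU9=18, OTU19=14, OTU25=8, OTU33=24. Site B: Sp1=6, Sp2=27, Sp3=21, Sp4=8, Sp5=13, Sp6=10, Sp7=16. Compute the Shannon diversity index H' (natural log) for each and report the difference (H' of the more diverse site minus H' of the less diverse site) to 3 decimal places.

0.292

Site A: N=75, proportions 0.14667, 0.24, 0.18667, 0.10667, 0.32, giving H' = 1.54070 (working shown to 5 dp, full precision carried).
Site B: N=101, proportions 0.05941, 0.26733, 0.20792, 0.07921, 0.12871, 0.09901, 0.15842, giving H' = 1.83254.
Difference = |1.54070 − 1.83254| = 0.29184, i.e. 0.292 to 3 decimal places.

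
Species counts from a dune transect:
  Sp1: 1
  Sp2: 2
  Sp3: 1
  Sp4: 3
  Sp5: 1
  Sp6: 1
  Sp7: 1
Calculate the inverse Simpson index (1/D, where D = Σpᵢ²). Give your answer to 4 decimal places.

5.5556

Total N = 1+2+1+3+1+1+1 = 10, so the proportions are 0.1, 0.2, 0.1, 0.3, 0.1, 0.1, 0.1 (working shown to 8 dp, full precision carried).
D = 0.1² + 0.2² + 0.1² + 0.3² + 0.1² + 0.1² + 0.1² = 0.01000000 + 0.04000000 + 0.01000000 + 0.09000000 + 0.01000000 + 0.01000000 + 0.01000000 = 0.18000000.
So 1/D = 5.555556, i.e. 5.5556 to 4 decimal places.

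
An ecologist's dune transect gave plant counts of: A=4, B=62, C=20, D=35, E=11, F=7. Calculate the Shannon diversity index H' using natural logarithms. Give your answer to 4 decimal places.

Total N = 4+62+20+35+11+7 = 139, so the proportions are 0.028777, 0.446043, 0.143885, 0.251799, 0.079137, 0.05036 (working shown to 6 dp, full precision carried).
Each pᵢ ln pᵢ term: 0.028777×(-3.548180)=-0.102106, 0.446043×(-0.807340)=-0.360108, 0.143885×(-1.938742)=-0.278956, 0.251799×(-1.379126)=-0.347262, 0.079137×(-2.536579)=-0.200736, 0.05036×(-2.988564)=-0.150503.
Sum = -1.439671, so H' = 1.4397.

1.4397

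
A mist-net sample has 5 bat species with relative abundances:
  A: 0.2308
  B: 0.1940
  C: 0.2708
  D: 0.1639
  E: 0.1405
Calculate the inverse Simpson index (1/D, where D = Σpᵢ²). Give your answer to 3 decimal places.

D = 0.2308² + 0.194² + 0.2708² + 0.1639² + 0.1405² = 0.0532686 + 0.0376360 + 0.0733326 + 0.0268632 + 0.0197403 = 0.2108407 (working shown to 7 dp, full precision carried).
So 1/D = 4.74292, i.e. 4.743 to 3 decimal places.

4.743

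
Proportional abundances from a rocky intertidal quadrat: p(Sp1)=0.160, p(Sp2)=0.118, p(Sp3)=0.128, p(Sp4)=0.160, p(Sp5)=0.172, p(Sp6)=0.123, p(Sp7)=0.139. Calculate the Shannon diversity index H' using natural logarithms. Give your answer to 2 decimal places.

1.94

Each pᵢ ln pᵢ term (working shown to 4 dp, full precision carried): 0.16×(-1.8326)=-0.2932, 0.118×(-2.1371)=-0.2522, 0.128×(-2.0557)=-0.2631, 0.16×(-1.8326)=-0.2932, 0.172×(-1.7603)=-0.3028, 0.123×(-2.0956)=-0.2578, 0.139×(-1.9733)=-0.2743.
Sum = -1.9365, so H' = 1.94.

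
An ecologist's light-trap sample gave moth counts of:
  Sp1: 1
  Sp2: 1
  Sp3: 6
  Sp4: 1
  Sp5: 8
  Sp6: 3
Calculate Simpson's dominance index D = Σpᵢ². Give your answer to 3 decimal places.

0.280

Total N = 1+1+6+1+8+3 = 20, so the proportions are 0.05, 0.05, 0.3, 0.05, 0.4, 0.15 (working shown to 5 dp, full precision carried).
D = 0.05² + 0.05² + 0.3² + 0.05² + 0.4² + 0.15² = 0.00250 + 0.00250 + 0.09000 + 0.00250 + 0.16000 + 0.02250 = 0.28000.
To 3 decimal places, D = 0.280.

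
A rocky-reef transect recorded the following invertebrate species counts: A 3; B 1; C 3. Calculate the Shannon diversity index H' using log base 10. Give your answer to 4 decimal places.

Total N = 3+1+3 = 7, so the proportions are 0.428571, 0.142857, 0.428571 (working shown to 6 dp, full precision carried).
Each pᵢ log₁₀ pᵢ term: 0.428571×(-0.367977)=-0.157704, 0.142857×(-0.845098)=-0.120728, 0.428571×(-0.367977)=-0.157704.
Sum = -0.436137, so H' = 0.4361.

0.4361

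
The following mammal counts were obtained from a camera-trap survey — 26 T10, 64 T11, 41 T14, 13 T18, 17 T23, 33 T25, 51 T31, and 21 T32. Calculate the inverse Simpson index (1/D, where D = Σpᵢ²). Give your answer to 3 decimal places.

6.408

Total N = 26+64+41+13+17+33+51+21 = 266, so the proportions are 0.0977444, 0.2406015, 0.1541353, 0.0488722, 0.0639098, 0.1240602, 0.1917293, 0.0789474 (working shown to 7 dp, full precision carried).
D = 0.0977444² + 0.2406015² + 0.1541353² + 0.0488722² + 0.0639098² + 0.1240602² + 0.1917293² + 0.0789474² = 0.0095540 + 0.0578891 + 0.0237577 + 0.0023885 + 0.0040845 + 0.0153909 + 0.0367601 + 0.0062327 = 0.1560574.
So 1/D = 6.40790, i.e. 6.408 to 3 decimal places.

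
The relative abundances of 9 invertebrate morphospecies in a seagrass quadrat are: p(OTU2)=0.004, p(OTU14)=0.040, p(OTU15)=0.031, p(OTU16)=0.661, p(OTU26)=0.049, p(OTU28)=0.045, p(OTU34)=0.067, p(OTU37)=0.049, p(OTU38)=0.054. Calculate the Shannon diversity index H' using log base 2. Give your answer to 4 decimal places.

1.8842

Each pᵢ log₂ pᵢ term (working shown to 6 dp, full precision carried): 0.004×(-7.965784)=-0.031863, 0.04×(-4.643856)=-0.185754, 0.031×(-5.011588)=-0.155359, 0.661×(-0.597278)=-0.394801, 0.049×(-4.351074)=-0.213203, 0.045×(-4.473931)=-0.201327, 0.067×(-3.899695)=-0.261280, 0.049×(-4.351074)=-0.213203, 0.054×(-4.210897)=-0.227388.
Sum = -1.884177, so H' = 1.8842.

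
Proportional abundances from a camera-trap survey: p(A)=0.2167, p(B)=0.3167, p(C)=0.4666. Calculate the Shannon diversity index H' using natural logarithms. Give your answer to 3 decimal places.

Each pᵢ ln pᵢ term (working shown to 5 dp, full precision carried): 0.2167×(-1.52924)=-0.33139, 0.3167×(-1.14980)=-0.36414, 0.4666×(-0.76228)=-0.35568.
Sum = -1.05121, so H' = 1.051.

1.051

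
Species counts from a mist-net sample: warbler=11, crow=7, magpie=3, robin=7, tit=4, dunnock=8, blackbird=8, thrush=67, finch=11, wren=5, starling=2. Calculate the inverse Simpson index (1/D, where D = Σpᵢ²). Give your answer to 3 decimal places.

3.530

Total N = 11+7+3+7+4+8+8+67+11+5+2 = 133, so the proportions are 0.0827068, 0.0526316, 0.0225564, 0.0526316, 0.0300752, 0.0601504, 0.0601504, 0.5037594, 0.0827068, 0.037594, 0.0150376 (working shown to 7 dp, full precision carried).
D = 0.0827068² + 0.0526316² + 0.0225564² + 0.0526316² + 0.0300752² + 0.0601504² + 0.0601504² + 0.5037594² + 0.0827068² + 0.037594² + 0.0150376² = 0.0068404 + 0.0027701 + 0.0005088 + 0.0027701 + 0.0009045 + 0.0036181 + 0.0036181 + 0.2537735 + 0.0068404 + 0.0014133 + 0.0002261 = 0.2832834.
So 1/D = 3.53003, i.e. 3.530 to 3 decimal places.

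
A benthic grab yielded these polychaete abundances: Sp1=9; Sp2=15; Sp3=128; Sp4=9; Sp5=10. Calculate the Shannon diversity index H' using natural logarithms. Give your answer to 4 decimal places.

0.9062

Total N = 9+15+128+9+10 = 171, so the proportions are 0.052632, 0.087719, 0.748538, 0.052632, 0.05848 (working shown to 6 dp, full precision carried).
Each pᵢ ln pᵢ term: 0.052632×(-2.944439)=-0.154970, 0.087719×(-2.433613)=-0.213475, 0.748538×(-0.289633)=-0.216802, 0.052632×(-2.944439)=-0.154970, 0.05848×(-2.839078)=-0.166028.
Sum = -0.906245, so H' = 0.9062.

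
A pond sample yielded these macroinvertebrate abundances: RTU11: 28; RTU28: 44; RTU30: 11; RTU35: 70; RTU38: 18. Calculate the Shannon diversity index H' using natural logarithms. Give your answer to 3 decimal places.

Total N = 28+44+11+70+18 = 171, so the proportions are 0.16374, 0.25731, 0.06433, 0.40936, 0.10526 (working shown to 5 dp, full precision carried).
Each pᵢ ln pᵢ term: 0.16374×(-1.80946)=-0.29629, 0.25731×(-1.35747)=-0.34929, 0.06433×(-2.74377)=-0.17650, 0.40936×(-0.89317)=-0.36562, 0.10526×(-2.25129)=-0.23698.
Sum = -1.42468, so H' = 1.425.

1.425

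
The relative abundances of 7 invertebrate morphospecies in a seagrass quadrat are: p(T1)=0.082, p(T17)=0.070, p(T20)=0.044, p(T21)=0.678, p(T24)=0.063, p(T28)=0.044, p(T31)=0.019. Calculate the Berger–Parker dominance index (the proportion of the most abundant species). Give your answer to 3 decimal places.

The largest proportion is 0.678, i.e. d = 0.678 to 3 decimal places.

0.678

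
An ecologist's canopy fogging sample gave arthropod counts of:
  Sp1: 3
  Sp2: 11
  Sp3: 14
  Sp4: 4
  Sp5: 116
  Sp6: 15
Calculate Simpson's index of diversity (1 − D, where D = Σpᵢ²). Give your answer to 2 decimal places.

0.47

Total N = 3+11+14+4+116+15 = 163, so the proportions are 0.0184, 0.0675, 0.0859, 0.0245, 0.7117, 0.092 (working shown to 4 dp, full precision carried).
D = 0.0184² + 0.0675² + 0.0859² + 0.0245² + 0.7117² + 0.092² = 0.0003 + 0.0046 + 0.0074 + 0.0006 + 0.5065 + 0.0085 = 0.5278.
So 1 − D = 0.4722, i.e. 0.47 to 2 decimal places.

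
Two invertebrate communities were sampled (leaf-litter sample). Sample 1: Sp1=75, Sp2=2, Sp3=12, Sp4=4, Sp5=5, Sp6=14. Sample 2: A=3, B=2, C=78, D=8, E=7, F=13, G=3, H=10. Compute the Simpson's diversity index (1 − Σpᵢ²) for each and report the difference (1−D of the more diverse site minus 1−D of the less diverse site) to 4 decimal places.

0.0572

Sample 1: N=112, proportions 0.6696429, 0.0178571, 0.1071429, 0.0357143, 0.0446429, 0.125, giving 1−D = 0.5208865 (working shown to 7 dp, full precision carried).
Sample 2: N=124, proportions 0.0241935, 0.016129, 0.6290323, 0.0645161, 0.0564516, 0.1048387, 0.0241935, 0.0806452, giving 1−D = 0.5780437.
Difference = |0.5208865 − 0.5780437| = 0.0571572, i.e. 0.0572 to 4 decimal places.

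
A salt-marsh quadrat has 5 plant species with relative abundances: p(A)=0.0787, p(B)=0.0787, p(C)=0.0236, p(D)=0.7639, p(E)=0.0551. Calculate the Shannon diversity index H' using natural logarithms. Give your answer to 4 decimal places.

Each pᵢ ln pᵢ term (working shown to 6 dp, full precision carried): 0.0787×(-2.542112)=-0.200064, 0.0787×(-2.542112)=-0.200064, 0.0236×(-3.746509)=-0.088418, 0.7639×(-0.269318)=-0.205732, 0.0551×(-2.898606)=-0.159713.
Sum = -0.853992, so H' = 0.8540.

0.8540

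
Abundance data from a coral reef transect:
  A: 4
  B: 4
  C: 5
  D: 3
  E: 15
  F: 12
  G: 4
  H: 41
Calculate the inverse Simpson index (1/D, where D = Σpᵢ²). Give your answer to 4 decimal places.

3.6323

Total N = 4+4+5+3+15+12+4+41 = 88, so the proportions are 0.04545455, 0.04545455, 0.05681818, 0.03409091, 0.17045455, 0.13636364, 0.04545455, 0.46590909 (working shown to 8 dp, full precision carried).
D = 0.04545455² + 0.04545455² + 0.05681818² + 0.03409091² + 0.17045455² + 0.13636364² + 0.04545455² + 0.46590909² = 0.00206612 + 0.00206612 + 0.00322831 + 0.00116219 + 0.02905475 + 0.01859504 + 0.00206612 + 0.21707128 = 0.27530992.
So 1/D = 3.632270, i.e. 3.6323 to 4 decimal places.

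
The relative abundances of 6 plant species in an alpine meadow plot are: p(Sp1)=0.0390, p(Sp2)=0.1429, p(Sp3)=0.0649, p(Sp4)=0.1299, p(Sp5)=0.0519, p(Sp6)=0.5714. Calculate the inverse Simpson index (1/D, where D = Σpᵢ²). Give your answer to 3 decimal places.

D = 0.039² + 0.1429² + 0.0649² + 0.1299² + 0.0519² + 0.5714² = 0.001521 + 0.020420 + 0.004212 + 0.016874 + 0.002694 + 0.326498 = 0.372219 (working shown to 6 dp, full precision carried).
So 1/D = 2.68659, i.e. 2.687 to 3 decimal places.

2.687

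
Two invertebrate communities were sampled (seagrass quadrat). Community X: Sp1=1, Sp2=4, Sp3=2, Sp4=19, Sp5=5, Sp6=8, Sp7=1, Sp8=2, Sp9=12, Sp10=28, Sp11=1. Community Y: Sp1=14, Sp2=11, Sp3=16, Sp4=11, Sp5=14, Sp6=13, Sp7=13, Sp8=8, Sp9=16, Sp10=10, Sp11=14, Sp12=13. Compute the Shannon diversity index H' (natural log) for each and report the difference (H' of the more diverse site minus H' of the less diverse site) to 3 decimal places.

Community X: N=83, proportions 0.012048, 0.048193, 0.024096, 0.228916, 0.060241, 0.096386, 0.012048, 0.024096, 0.144578, 0.337349, 0.012048, giving H' = 1.863835 (working shown to 6 dp, full precision carried).
Community Y: N=153, proportions 0.091503, 0.071895, 0.104575, 0.071895, 0.091503, 0.084967, 0.084967, 0.052288, 0.104575, 0.065359, 0.091503, 0.084967, giving H' = 2.468272.
Difference = |1.863835 − 2.468272| = 0.604437, i.e. 0.604 to 3 decimal places.

0.604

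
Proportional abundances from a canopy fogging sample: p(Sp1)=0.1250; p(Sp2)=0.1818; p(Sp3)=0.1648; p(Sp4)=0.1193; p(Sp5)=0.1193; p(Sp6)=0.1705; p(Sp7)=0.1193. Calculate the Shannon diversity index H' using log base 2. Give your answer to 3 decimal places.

Each pᵢ log₂ pᵢ term (working shown to 5 dp, full precision carried): 0.125×(-3.00000)=-0.37500, 0.1818×(-2.45958)=-0.44715, 0.1648×(-2.60121)=-0.42868, 0.1193×(-3.06733)=-0.36593, 0.1193×(-3.06733)=-0.36593, 0.1705×(-2.55216)=-0.43514, 0.1193×(-3.06733)=-0.36593.
Sum = -2.78377, so H' = 2.784.

2.784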